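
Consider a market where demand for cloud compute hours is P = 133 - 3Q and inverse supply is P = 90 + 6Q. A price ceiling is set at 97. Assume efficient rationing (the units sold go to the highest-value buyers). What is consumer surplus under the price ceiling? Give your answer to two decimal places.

39.96

Without the control, 133 - 3Q = 90 + 6Q so Q* = 4.7778 and P* = 118.6667.
At P = 97, sellers supply (97 - 90)/6 = 1.1667 while buyers want more, so the quantity traded is 1.1667 at price 97.
The demand price at Q = 1.1667 is 129.5. CS is the trapezoid between demand and 97 over [0, 1.1667]: (1/2)[(133 - 97) + (129.5 - 97)](1.1667) = 39.9583.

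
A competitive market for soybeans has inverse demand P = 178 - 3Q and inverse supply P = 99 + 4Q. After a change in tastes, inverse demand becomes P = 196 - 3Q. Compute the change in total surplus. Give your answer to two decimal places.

Initial equilibrium: Q_0 = 11.2857, P_0 = 144.1429; CS_0 = (1/2)(11.2857)(33.8571) = 191.051, PS_0 = (1/2)(11.2857)(45.1429) = 254.7347.
New equilibrium: 196 - 3Q = 99 + 4Q gives Q_1 = 13.8571, P_1 = 154.4286; CS_1 = 288.0306, PS_1 = 384.0408.
Change in total surplus = (288.0306 + 384.0408) - (191.051 + 254.7347) = 226.2857.

226.29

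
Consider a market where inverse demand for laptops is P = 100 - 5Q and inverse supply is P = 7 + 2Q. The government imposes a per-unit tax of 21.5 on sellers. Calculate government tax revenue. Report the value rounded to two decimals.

Without the tax, 100 - 5Q = 7 + 2Q so Q* = 13.2857 and P* = 33.5714.
With the tax, sellers need 21.5 more per unit: 100 - 5Q = 7 + 2Q + 21.5, so Q_t = 10.2143. Buyers pay P_b = 48.9286; sellers receive P_s = P_b - 21.5 = 27.4286.
Revenue is the tax times quantity traded: 21.5 x 10.2143 = 219.6071.

219.61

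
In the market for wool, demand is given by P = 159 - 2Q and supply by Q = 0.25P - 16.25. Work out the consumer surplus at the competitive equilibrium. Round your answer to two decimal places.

Rewriting supply in inverse form: P = 65 + 4Q.
Setting demand equal to supply, 94 = 6Q, so Q* = 15.6667 and P* = 127.6667.
Consumer surplus is the triangle under demand above P*: (1/2)(15.6667)(159 - 127.6667) = (1/2)(15.6667)(31.3333) = 245.4444.

245.44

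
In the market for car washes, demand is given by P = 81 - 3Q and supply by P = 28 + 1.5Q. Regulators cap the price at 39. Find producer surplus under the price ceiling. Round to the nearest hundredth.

Free-market equilibrium: 81 - 3Q = 28 + 1.5Q gives Q* = 11.7778, P* = 45.6667.
At P = 39, sellers supply (39 - 28)/1.5 = 7.3333 while buyers want more, so the quantity traded is 7.3333 at price 39.
PS is the triangle above supply below 39: (1/2)(7.3333)(39 - 28) = 40.3333.

40.33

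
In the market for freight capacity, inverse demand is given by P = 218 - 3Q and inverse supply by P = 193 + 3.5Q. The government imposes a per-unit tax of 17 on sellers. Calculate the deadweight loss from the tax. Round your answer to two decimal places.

Pre-tax equilibrium: 218 - 3Q = 193 + 3.5Q gives Q* = 3.8462, P* = 206.4615.
With the tax, sellers need 17 more per unit: 218 - 3Q = 193 + 3.5Q + 17, so Q_t = 1.2308. Buyers pay P_b = 214.3077; sellers receive P_s = P_b - 17 = 197.3077.
The welfare triangle lost has base Q* - Q_t = 2.6154 and height t = 17, so DWL = (1/2)(2.6154)(17) = 22.2308.

22.23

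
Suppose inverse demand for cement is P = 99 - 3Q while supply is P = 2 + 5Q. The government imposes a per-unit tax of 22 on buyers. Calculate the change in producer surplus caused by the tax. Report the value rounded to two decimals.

Pre-tax equilibrium: 99 - 3Q = 2 + 5Q gives Q* = 12.125, P* = 62.625.
With the tax, buyers' net willingness to pay falls by 22: (99 - 22) - 3Q = 2 + 5Q, so Q_t = 9.375. Buyers pay P_b = 70.875; sellers receive P_s = P_b - 22 = 48.875.
PS falls from (1/2)(12.125)(60.625) = 367.5391 to (1/2)(9.375)(46.875) = 219.7266, a change of -147.8125.

-147.81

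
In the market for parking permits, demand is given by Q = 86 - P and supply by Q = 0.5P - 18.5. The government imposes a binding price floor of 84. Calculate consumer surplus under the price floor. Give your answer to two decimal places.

2.00

Rewriting demand in inverse form: P = 86 - Q.
Rewriting supply in inverse form: P = 37 + 2Q.
Without the control, 86 - Q = 37 + 2Q so Q* = 16.3333 and P* = 69.6667.
At the floor price 84, quantity demanded is (86 - 84)/1 = 2; demand is the short side, so Q = 2 trades at P = 84.
CS is the triangle under demand above 84: (1/2)(2)(86 - 84) = 2.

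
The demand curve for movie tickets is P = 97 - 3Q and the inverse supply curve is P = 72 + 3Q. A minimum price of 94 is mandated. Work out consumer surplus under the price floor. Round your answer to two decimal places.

Free-market equilibrium: 97 - 3Q = 72 + 3Q gives Q* = 4.1667, P* = 84.5.
At the floor price 94, quantity demanded is (97 - 94)/3 = 1; demand is the short side, so Q = 1 trades at P = 94.
CS is the triangle under demand above 94: (1/2)(1)(97 - 94) = 1.5.

1.50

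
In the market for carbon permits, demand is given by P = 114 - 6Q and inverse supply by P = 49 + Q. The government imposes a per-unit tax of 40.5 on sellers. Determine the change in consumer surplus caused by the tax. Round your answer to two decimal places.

Pre-tax equilibrium: 114 - 6Q = 49 + Q gives Q* = 9.2857, P* = 58.2857.
A tax on sellers shifts supply up by 40.5: 114 - 6Q = 49 + Q + 40.5, so Q_t = 3.5. Buyers pay P_b = 93; sellers receive P_s = P_b - 40.5 = 52.5.
Consumers lose the trapezoid between P* and P_b out to Q_t plus the triangle from Q_t to Q*: change in CS = 36.75 - 258.6735 = -221.9235.

-221.92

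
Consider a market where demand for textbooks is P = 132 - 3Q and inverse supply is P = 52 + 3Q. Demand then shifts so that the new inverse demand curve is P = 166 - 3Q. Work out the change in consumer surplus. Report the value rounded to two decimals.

Initial equilibrium: Q_0 = 13.3333, P_0 = 92; CS_0 = (1/2)(13.3333)(40) = 266.6667, PS_0 = (1/2)(13.3333)(40) = 266.6667.
New equilibrium: 166 - 3Q = 52 + 3Q gives Q_1 = 19, P_1 = 109; CS_1 = 541.5, PS_1 = 541.5.
Change in consumer surplus = 541.5 - 266.6667 = 274.8333.

274.83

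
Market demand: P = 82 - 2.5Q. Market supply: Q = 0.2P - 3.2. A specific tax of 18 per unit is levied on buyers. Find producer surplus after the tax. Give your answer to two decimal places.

Rewriting supply in inverse form: P = 16 + 5Q.
Pre-tax equilibrium: 82 - 2.5Q = 16 + 5Q gives Q* = 8.8, P* = 60.
A tax on buyers shifts demand down by 18: (82 - 18) - 2.5Q = 16 + 5Q, so Q_t = 6.4. Buyers pay P_b = 66; sellers receive P_s = P_b - 18 = 48.
PS = (1/2)(Q_t)(P_s - 16) = (1/2)(6.4)(32) = 102.4.

102.40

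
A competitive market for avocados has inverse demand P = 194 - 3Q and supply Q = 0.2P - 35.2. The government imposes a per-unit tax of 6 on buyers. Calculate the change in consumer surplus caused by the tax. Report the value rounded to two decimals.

-4.22

Rewriting supply in inverse form: P = 176 + 5Q.
Without the tax, 194 - 3Q = 176 + 5Q so Q* = 2.25 and P* = 187.25.
A tax on buyers shifts demand down by 6: (194 - 6) - 3Q = 176 + 5Q, so Q_t = 1.5. Buyers pay P_b = 189.5; sellers receive P_s = P_b - 6 = 183.5.
Consumers lose the trapezoid between P* and P_b out to Q_t plus the triangle from Q_t to Q*: change in CS = 3.375 - 7.5938 = -4.2188.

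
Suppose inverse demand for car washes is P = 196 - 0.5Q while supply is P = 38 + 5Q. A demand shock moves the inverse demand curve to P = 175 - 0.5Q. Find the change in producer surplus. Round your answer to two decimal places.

-511.98

Initial equilibrium: Q_0 = 28.7273, P_0 = 181.6364; CS_0 = (1/2)(28.7273)(14.3636) = 206.314, PS_0 = (1/2)(28.7273)(143.6364) = 2063.1405.
New equilibrium: 175 - 0.5Q = 38 + 5Q gives Q_1 = 24.9091, P_1 = 162.5455; CS_1 = 155.1157, PS_1 = 1551.157.
Change in producer surplus = 1551.157 - 2063.1405 = -511.9835.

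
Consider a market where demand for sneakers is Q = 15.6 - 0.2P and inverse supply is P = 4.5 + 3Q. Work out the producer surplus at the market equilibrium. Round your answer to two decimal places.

Rewriting demand in inverse form: P = 78 - 5Q.
Setting demand equal to supply, 73.5 = 8Q, so Q* = 9.1875 and P* = 32.0625.
The supply curve's price intercept is 4.5, so PS = (1/2)(Q*)(P* - 4.5) = (1/2)(9.1875)(27.5625) = 126.6152.

126.62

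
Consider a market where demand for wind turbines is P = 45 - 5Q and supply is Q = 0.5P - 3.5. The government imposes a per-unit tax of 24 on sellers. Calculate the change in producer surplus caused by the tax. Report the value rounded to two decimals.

Rewriting supply in inverse form: P = 7 + 2Q.
Pre-tax equilibrium: 45 - 5Q = 7 + 2Q gives Q* = 5.4286, P* = 17.8571.
With the tax, sellers need 24 more per unit: 45 - 5Q = 7 + 2Q + 24, so Q_t = 2. Buyers pay P_b = 35; sellers receive P_s = P_b - 24 = 11.
PS falls from (1/2)(5.4286)(10.8571) = 29.4694 to (1/2)(2)(4) = 4, a change of -25.4694.

-25.47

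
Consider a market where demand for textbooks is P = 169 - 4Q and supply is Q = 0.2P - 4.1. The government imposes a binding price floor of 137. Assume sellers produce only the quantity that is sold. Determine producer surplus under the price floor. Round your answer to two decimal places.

772.00

Rewriting supply in inverse form: P = 20.5 + 5Q.
Free-market equilibrium: 169 - 4Q = 20.5 + 5Q gives Q* = 16.5, P* = 103.
At the floor price 137, quantity demanded is (169 - 137)/4 = 8; demand is the short side, so Q = 8 trades at P = 137.
The supply price at Q = 8 is 60.5. PS is the trapezoid between 137 and supply over [0, 8]: (1/2)[(137 - 20.5) + (137 - 60.5)](8) = 772.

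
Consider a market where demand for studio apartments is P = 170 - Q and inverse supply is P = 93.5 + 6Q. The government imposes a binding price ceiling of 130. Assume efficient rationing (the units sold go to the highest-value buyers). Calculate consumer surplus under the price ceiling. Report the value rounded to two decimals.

224.83

Without the control, 170 - Q = 93.5 + 6Q so Q* = 10.9286 and P* = 159.0714.
At the ceiling price 130, quantity supplied is (130 - 93.5)/6 = 6.0833; supply is the short side, so Q = 6.0833 trades at P = 130.
The demand price at Q = 6.0833 is 163.9167. CS is the trapezoid between demand and 130 over [0, 6.0833]: (1/2)[(170 - 130) + (163.9167 - 130)](6.0833) = 224.8299.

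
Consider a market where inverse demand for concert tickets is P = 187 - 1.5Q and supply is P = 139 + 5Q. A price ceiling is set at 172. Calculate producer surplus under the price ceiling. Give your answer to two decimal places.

Free-market equilibrium: 187 - 1.5Q = 139 + 5Q gives Q* = 7.3846, P* = 175.9231.
At P = 172, sellers supply (172 - 139)/5 = 6.6 while buyers want more, so the quantity traded is 6.6 at price 172.
PS is the triangle above supply below 172: (1/2)(6.6)(172 - 139) = 108.9.

108.90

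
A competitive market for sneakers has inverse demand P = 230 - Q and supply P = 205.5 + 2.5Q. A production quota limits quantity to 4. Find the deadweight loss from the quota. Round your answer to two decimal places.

15.75

Without the quota, 230 - Q = 205.5 + 2.5Q gives Q* = 7.
At Q = 4 the demand price is 230 - (4) = 226 and the supply price is 205.5 + 2.5(4) = 215.5.
Deadweight loss is the triangle between the curves from 4 to 7: (1/2)(226 - 215.5)(7 - 4) = 15.75.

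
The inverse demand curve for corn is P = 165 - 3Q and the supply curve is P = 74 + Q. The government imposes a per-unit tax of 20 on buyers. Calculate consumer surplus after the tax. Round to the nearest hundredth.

Pre-tax equilibrium: 165 - 3Q = 74 + Q gives Q* = 22.75, P* = 96.75.
With the tax, buyers' net willingness to pay falls by 20: (165 - 20) - 3Q = 74 + Q, so Q_t = 17.75. Buyers pay P_b = 111.75; sellers receive P_s = P_b - 20 = 91.75.
CS = (1/2)(Q_t)(165 - P_b) = (1/2)(17.75)(53.25) = 472.5938.

472.59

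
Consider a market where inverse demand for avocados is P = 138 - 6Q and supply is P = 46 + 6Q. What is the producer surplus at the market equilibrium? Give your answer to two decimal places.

176.33

Equilibrium: 138 - 6Q = 46 + 6Q, so Q* = 7.6667 and P* = 92.
Producer surplus is the triangle above supply below P*: (1/2)(7.6667)(92 - 46) = (1/2)(7.6667)(46) = 176.3333.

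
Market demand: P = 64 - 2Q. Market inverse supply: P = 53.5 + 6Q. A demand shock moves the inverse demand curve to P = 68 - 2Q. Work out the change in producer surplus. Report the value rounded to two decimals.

4.69

Initial equilibrium: Q_0 = 1.3125, P_0 = 61.375; CS_0 = (1/2)(1.3125)(2.625) = 1.7227, PS_0 = (1/2)(1.3125)(7.875) = 5.168.
New equilibrium: 68 - 2Q = 53.5 + 6Q gives Q_1 = 1.8125, P_1 = 64.375; CS_1 = 3.2852, PS_1 = 9.8555.
Change in producer surplus = 9.8555 - 5.168 = 4.6875.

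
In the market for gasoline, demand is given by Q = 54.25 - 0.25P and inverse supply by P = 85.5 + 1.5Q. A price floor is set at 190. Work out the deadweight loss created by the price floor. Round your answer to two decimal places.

809.69

Rewriting demand in inverse form: P = 217 - 4Q.
Without the control, 217 - 4Q = 85.5 + 1.5Q so Q* = 23.9091 and P* = 121.3636.
At P = 190, buyers demand (217 - 190)/4 = 6.75 while sellers would supply more, so the quantity traded is 6.75 at price 190.
At Q = 6.75 the demand price is 190 and the supply price is 95.625. Deadweight loss is the triangle between the curves from 6.75 to 23.9091: (1/2)(190 - 95.625)(23.9091 - 6.75) = 809.6946.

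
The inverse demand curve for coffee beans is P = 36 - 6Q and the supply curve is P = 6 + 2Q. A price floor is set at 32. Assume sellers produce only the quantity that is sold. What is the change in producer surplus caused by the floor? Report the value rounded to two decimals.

2.83

Free-market equilibrium: 36 - 6Q = 6 + 2Q gives Q* = 3.75, P* = 13.5.
At the floor price 32, quantity demanded is (36 - 32)/6 = 0.6667; demand is the short side, so Q = 0.6667 trades at P = 32.
PS goes from (1/2)(3.75)(7.5) = 14.0625 to 16.8889 (computed as (32 - 6)(0.6667) - (1/2)(2)(0.6667)^2), a change of 2.8264.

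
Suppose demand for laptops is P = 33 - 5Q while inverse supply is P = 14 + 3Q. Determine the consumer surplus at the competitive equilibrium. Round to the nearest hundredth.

Set 33 - 5Q = 14 + 3Q, which gives 19 = 8Q, so Q* = 2.375 and P* = 33 - 5(2.375) = 21.125.
CS is the area between the demand curve and P* from 0 to Q*: (1/2)(2.375)(11.875) = 14.1016.

14.10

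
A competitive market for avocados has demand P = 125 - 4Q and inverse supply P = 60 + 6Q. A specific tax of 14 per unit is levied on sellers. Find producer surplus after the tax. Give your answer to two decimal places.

Without the tax, 125 - 4Q = 60 + 6Q so Q* = 6.5 and P* = 99.
A tax on sellers shifts supply up by 14: 125 - 4Q = 60 + 6Q + 14, so Q_t = 5.1. Buyers pay P_b = 104.6; sellers receive P_s = P_b - 14 = 90.6.
PS = (1/2)(Q_t)(P_s - 60) = (1/2)(5.1)(30.6) = 78.03.

78.03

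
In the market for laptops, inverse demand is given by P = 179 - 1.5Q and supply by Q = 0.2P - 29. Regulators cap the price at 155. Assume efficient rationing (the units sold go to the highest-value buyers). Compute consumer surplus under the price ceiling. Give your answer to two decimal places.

Rewriting supply in inverse form: P = 145 + 5Q.
Without the control, 179 - 1.5Q = 145 + 5Q so Q* = 5.2308 and P* = 171.1538.
At the ceiling price 155, quantity supplied is (155 - 145)/5 = 2; supply is the short side, so Q = 2 trades at P = 155.
The demand price at Q = 2 is 176. CS is the trapezoid between demand and 155 over [0, 2]: (1/2)[(179 - 155) + (176 - 155)](2) = 45.

45.00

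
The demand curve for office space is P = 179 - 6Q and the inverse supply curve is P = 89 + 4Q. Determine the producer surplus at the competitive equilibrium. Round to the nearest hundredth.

162.00

Setting demand equal to supply, 90 = 10Q, so Q* = 9 and P* = 125.
The supply curve's price intercept is 89, so PS = (1/2)(Q*)(P* - 89) = (1/2)(9)(36) = 162.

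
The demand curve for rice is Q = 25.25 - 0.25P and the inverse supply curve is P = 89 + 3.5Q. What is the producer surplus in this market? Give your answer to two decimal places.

4.48

Rewriting demand in inverse form: P = 101 - 4Q.
Setting demand equal to supply, 12 = 7.5Q, so Q* = 1.6 and P* = 94.6.
PS is the area between P* and the supply curve from 0 to Q*: (1/2)(1.6)(5.6) = 4.48.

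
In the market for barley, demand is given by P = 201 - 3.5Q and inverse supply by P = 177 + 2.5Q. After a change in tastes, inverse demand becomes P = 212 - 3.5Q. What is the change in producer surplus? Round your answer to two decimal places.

22.53

Initial equilibrium: Q_0 = 4, P_0 = 187; CS_0 = (1/2)(4)(14) = 28, PS_0 = (1/2)(4)(10) = 20.
New equilibrium: 212 - 3.5Q = 177 + 2.5Q gives Q_1 = 5.8333, P_1 = 191.5833; CS_1 = 59.5486, PS_1 = 42.5347.
Change in producer surplus = 42.5347 - 20 = 22.5347.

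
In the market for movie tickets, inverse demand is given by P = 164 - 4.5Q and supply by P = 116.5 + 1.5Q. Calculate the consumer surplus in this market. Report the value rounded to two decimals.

141.02

Equilibrium: 164 - 4.5Q = 116.5 + 1.5Q, so Q* = 7.9167 and P* = 128.375.
Consumer surplus is the triangle under demand above P*: (1/2)(7.9167)(164 - 128.375) = (1/2)(7.9167)(35.625) = 141.0156.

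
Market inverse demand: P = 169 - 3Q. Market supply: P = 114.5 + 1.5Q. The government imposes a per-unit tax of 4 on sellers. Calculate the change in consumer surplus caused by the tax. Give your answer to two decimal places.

-31.11

Pre-tax equilibrium: 169 - 3Q = 114.5 + 1.5Q gives Q* = 12.1111, P* = 132.6667.
With the tax, sellers need 4 more per unit: 169 - 3Q = 114.5 + 1.5Q + 4, so Q_t = 11.2222. Buyers pay P_b = 135.3333; sellers receive P_s = P_b - 4 = 131.3333.
CS falls from (1/2)(12.1111)(36.3333) = 220.0185 to (1/2)(11.2222)(33.6667) = 188.9074, a change of -31.1111.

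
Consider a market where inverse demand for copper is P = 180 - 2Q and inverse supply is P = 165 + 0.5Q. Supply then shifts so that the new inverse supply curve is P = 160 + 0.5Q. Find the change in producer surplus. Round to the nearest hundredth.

7.00

Initial equilibrium: Q_0 = 6, P_0 = 168; CS_0 = (1/2)(6)(12) = 36, PS_0 = (1/2)(6)(3) = 9.
New equilibrium: 180 - 2Q = 160 + 0.5Q gives Q_1 = 8, P_1 = 164; CS_1 = 64, PS_1 = 16.
Change in producer surplus = 16 - 9 = 7.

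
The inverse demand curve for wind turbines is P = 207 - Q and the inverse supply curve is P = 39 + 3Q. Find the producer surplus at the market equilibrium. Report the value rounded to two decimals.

Setting demand equal to supply, 168 = 4Q, so Q* = 42 and P* = 165.
The supply curve's price intercept is 39, so PS = (1/2)(Q*)(P* - 39) = (1/2)(42)(126) = 2646.

2646.00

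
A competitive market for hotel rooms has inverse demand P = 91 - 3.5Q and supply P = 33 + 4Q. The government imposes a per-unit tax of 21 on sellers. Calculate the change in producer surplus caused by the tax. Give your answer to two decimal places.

-70.93

Without the tax, 91 - 3.5Q = 33 + 4Q so Q* = 7.7333 and P* = 63.9333.
A tax on sellers shifts supply up by 21: 91 - 3.5Q = 33 + 4Q + 21, so Q_t = 4.9333. Buyers pay P_b = 73.7333; sellers receive P_s = P_b - 21 = 52.7333.
Producers lose the trapezoid between P_s and P* out to Q_t plus the triangle from Q_t to Q*: change in PS = 48.6756 - 119.6089 = -70.9333.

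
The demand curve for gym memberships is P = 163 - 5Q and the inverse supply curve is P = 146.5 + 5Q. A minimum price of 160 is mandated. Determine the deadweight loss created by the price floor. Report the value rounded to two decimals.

Without the control, 163 - 5Q = 146.5 + 5Q so Q* = 1.65 and P* = 154.75.
At P = 160, buyers demand (163 - 160)/5 = 0.6 while sellers would supply more, so the quantity traded is 0.6 at price 160.
At Q = 0.6 the demand price is 160 and the supply price is 149.5. Deadweight loss is the triangle between the curves from 0.6 to 1.65: (1/2)(160 - 149.5)(1.65 - 0.6) = 5.5125.

5.51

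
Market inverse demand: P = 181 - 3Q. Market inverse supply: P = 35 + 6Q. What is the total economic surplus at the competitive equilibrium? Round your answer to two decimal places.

Equilibrium: 181 - 3Q = 35 + 6Q, so Q* = 16.2222 and P* = 132.3333.
Total surplus is the full triangle between the curves from 0 to Q*: (1/2)(16.2222)(181 - 35) = 1184.2222.

1184.22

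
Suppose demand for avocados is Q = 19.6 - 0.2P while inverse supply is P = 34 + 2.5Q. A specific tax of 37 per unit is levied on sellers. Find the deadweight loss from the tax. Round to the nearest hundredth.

91.27

Rewriting demand in inverse form: P = 98 - 5Q.
Pre-tax equilibrium: 98 - 5Q = 34 + 2.5Q gives Q* = 8.5333, P* = 55.3333.
A tax on sellers shifts supply up by 37: 98 - 5Q = 34 + 2.5Q + 37, so Q_t = 3.6. Buyers pay P_b = 80; sellers receive P_s = P_b - 37 = 43.
Deadweight loss is the triangle between the curves from Q_t to Q*: (1/2)(8.5333 - 3.6)(37) = 91.2667.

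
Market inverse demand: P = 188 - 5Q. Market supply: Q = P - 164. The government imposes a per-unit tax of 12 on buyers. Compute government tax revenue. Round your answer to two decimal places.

24.00

Rewriting supply in inverse form: P = 164 + Q.
Pre-tax equilibrium: 188 - 5Q = 164 + Q gives Q* = 4, P* = 168.
A tax on buyers shifts demand down by 12: (188 - 12) - 5Q = 164 + Q, so Q_t = 2. Buyers pay P_b = 178; sellers receive P_s = P_b - 12 = 166.
Revenue is the tax times quantity traded: 12 x 2 = 24.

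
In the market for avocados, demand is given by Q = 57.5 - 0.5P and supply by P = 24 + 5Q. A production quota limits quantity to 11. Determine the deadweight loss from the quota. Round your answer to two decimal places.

14.00

Rewriting demand in inverse form: P = 115 - 2Q.
Without the quota, 115 - 2Q = 24 + 5Q gives Q* = 13.
At Q = 11 the demand price is 115 - 2(11) = 93 and the supply price is 24 + 5(11) = 79.
Deadweight loss is the triangle between the curves from 11 to 13: (1/2)(93 - 79)(13 - 11) = 14.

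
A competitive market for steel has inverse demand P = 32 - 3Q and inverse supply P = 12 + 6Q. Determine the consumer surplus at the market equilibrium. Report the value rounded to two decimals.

Equilibrium: 32 - 3Q = 12 + 6Q, so Q* = 2.2222 and P* = 25.3333.
The demand choke price is 32, so CS = (1/2)(Q*)(32 - P*) = (1/2)(2.2222)(6.6667) = 7.4074.

7.41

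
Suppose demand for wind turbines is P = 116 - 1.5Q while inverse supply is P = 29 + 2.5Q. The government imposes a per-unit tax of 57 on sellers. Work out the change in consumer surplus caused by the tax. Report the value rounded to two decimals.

-312.61

Without the tax, 116 - 1.5Q = 29 + 2.5Q so Q* = 21.75 and P* = 83.375.
With the tax, sellers need 57 more per unit: 116 - 1.5Q = 29 + 2.5Q + 57, so Q_t = 7.5. Buyers pay P_b = 104.75; sellers receive P_s = P_b - 57 = 47.75.
CS falls from (1/2)(21.75)(32.625) = 354.7969 to (1/2)(7.5)(11.25) = 42.1875, a change of -312.6094.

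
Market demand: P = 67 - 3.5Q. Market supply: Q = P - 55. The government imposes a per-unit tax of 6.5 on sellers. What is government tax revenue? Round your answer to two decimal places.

Rewriting supply in inverse form: P = 55 + Q.
Pre-tax equilibrium: 67 - 3.5Q = 55 + Q gives Q* = 2.6667, P* = 57.6667.
A tax on sellers shifts supply up by 6.5: 67 - 3.5Q = 55 + Q + 6.5, so Q_t = 1.2222. Buyers pay P_b = 62.7222; sellers receive P_s = P_b - 6.5 = 56.2222.
Tax revenue = t x Q_t = 6.5 x 1.2222 = 7.9444.

7.94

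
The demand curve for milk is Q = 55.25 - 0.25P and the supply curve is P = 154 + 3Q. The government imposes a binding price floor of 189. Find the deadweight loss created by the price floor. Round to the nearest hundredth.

Rewriting demand in inverse form: P = 221 - 4Q.
Without the control, 221 - 4Q = 154 + 3Q so Q* = 9.5714 and P* = 182.7143.
At P = 189, buyers demand (221 - 189)/4 = 8 while sellers would supply more, so the quantity traded is 8 at price 189.
The lost-trades triangle has base Q* - 8 = 1.5714 and height equal to the gap between the curves at Q = 8, which is 189 - 178 = 11. DWL = (1/2)(1.5714)(11) = 8.6429.

8.64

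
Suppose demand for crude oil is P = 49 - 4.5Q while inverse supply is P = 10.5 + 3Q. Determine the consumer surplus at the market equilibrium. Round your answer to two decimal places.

59.29

Equilibrium: 49 - 4.5Q = 10.5 + 3Q, so Q* = 5.1333 and P* = 25.9.
CS is the area between the demand curve and P* from 0 to Q*: (1/2)(5.1333)(23.1) = 59.29.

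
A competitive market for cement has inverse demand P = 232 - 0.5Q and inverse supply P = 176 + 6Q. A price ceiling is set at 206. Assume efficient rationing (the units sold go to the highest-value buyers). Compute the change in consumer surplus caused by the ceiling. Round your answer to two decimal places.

Without the control, 232 - 0.5Q = 176 + 6Q so Q* = 8.6154 and P* = 227.6923.
At P = 206, sellers supply (206 - 176)/6 = 5 while buyers want more, so the quantity traded is 5 at price 206.
CS goes from (1/2)(8.6154)(4.3077) = 18.5562 to 123.75 (computed as (232 - 206)(5) - (1/2)(0.5)(5)^2), a change of 105.1938.

105.19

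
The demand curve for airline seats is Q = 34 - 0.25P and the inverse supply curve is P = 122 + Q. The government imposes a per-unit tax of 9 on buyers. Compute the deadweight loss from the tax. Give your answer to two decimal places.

Rewriting demand in inverse form: P = 136 - 4Q.
Without the tax, 136 - 4Q = 122 + Q so Q* = 2.8 and P* = 124.8.
A tax on buyers shifts demand down by 9: (136 - 9) - 4Q = 122 + Q, so Q_t = 1. Buyers pay P_b = 132; sellers receive P_s = P_b - 9 = 123.
The welfare triangle lost has base Q* - Q_t = 1.8 and height t = 9, so DWL = (1/2)(1.8)(9) = 8.1.

8.10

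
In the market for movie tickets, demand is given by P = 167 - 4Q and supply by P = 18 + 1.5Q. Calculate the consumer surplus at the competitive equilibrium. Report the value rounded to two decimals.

Set 167 - 4Q = 18 + 1.5Q, which gives 149 = 5.5Q, so Q* = 27.0909 and P* = 167 - 4(27.0909) = 58.6364.
CS is the area between the demand curve and P* from 0 to Q*: (1/2)(27.0909)(108.3636) = 1467.8347.

1467.83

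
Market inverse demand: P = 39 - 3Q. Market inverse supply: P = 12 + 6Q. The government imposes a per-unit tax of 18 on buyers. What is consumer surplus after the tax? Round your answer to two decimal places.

Pre-tax equilibrium: 39 - 3Q = 12 + 6Q gives Q* = 3, P* = 30.
With the tax, buyers' net willingness to pay falls by 18: (39 - 18) - 3Q = 12 + 6Q, so Q_t = 1. Buyers pay P_b = 36; sellers receive P_s = P_b - 18 = 18.
CS = (1/2)(Q_t)(39 - P_b) = (1/2)(1)(3) = 1.5.

1.50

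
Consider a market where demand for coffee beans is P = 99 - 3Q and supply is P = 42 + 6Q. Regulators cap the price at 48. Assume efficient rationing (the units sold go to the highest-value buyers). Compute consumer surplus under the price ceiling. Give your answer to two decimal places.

Without the control, 99 - 3Q = 42 + 6Q so Q* = 6.3333 and P* = 80.
At the ceiling price 48, quantity supplied is (48 - 42)/6 = 1; supply is the short side, so Q = 1 trades at P = 48.
The demand price at Q = 1 is 96. CS is the trapezoid between demand and 48 over [0, 1]: (1/2)[(99 - 48) + (96 - 48)](1) = 49.5.

49.50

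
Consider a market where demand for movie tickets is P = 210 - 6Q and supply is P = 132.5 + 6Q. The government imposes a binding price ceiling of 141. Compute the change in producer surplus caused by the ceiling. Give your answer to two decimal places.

-119.11

Free-market equilibrium: 210 - 6Q = 132.5 + 6Q gives Q* = 6.4583, P* = 171.25.
At P = 141, sellers supply (141 - 132.5)/6 = 1.4167 while buyers want more, so the quantity traded is 1.4167 at price 141.
PS goes from (1/2)(6.4583)(38.75) = 125.1302 to 6.0208 (computed as (141 - 132.5)(1.4167) - (1/2)(6)(1.4167)^2), a change of -119.1094.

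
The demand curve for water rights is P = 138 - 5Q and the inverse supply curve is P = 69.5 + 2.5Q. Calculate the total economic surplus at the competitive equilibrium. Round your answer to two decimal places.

312.82

Equilibrium: 138 - 5Q = 69.5 + 2.5Q, so Q* = 9.1333 and P* = 92.3333.
Total surplus is the full triangle between the curves from 0 to Q*: (1/2)(9.1333)(138 - 69.5) = 312.8167.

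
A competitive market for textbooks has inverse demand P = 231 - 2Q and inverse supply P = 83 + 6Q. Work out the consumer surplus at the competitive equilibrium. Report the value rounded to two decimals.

342.25

Equilibrium: 231 - 2Q = 83 + 6Q, so Q* = 18.5 and P* = 194.
CS is the area between the demand curve and P* from 0 to Q*: (1/2)(18.5)(37) = 342.25.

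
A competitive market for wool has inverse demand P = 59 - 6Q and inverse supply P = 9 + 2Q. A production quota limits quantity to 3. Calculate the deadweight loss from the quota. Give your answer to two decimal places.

42.25

Without the quota, 59 - 6Q = 9 + 2Q gives Q* = 6.25.
At Q = 3 the demand price is 59 - 6(3) = 41 and the supply price is 9 + 2(3) = 15.
Deadweight loss is the triangle between the curves from 3 to 6.25: (1/2)(41 - 15)(6.25 - 3) = 42.25.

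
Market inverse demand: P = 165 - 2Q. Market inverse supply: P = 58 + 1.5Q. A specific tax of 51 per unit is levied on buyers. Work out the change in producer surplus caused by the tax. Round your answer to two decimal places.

-508.96

Pre-tax equilibrium: 165 - 2Q = 58 + 1.5Q gives Q* = 30.5714, P* = 103.8571.
A tax on buyers shifts demand down by 51: (165 - 51) - 2Q = 58 + 1.5Q, so Q_t = 16. Buyers pay P_b = 133; sellers receive P_s = P_b - 51 = 82.
PS falls from (1/2)(30.5714)(45.8571) = 700.9592 to (1/2)(16)(24) = 192, a change of -508.9592.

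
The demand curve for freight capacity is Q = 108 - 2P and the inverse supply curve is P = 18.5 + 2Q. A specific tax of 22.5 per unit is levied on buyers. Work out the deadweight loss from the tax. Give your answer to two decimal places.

Rewriting demand in inverse form: P = 54 - 0.5Q.
Without the tax, 54 - 0.5Q = 18.5 + 2Q so Q* = 14.2 and P* = 46.9.
With the tax, buyers' net willingness to pay falls by 22.5: (54 - 22.5) - 0.5Q = 18.5 + 2Q, so Q_t = 5.2. Buyers pay P_b = 51.4; sellers receive P_s = P_b - 22.5 = 28.9.
Deadweight loss is the triangle between the curves from Q_t to Q*: (1/2)(14.2 - 5.2)(22.5) = 101.25.

101.25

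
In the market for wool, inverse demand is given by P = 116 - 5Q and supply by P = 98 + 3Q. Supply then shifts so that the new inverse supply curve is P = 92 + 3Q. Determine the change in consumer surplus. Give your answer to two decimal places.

9.84

Initial equilibrium: Q_0 = 2.25, P_0 = 104.75; CS_0 = (1/2)(2.25)(11.25) = 12.6562, PS_0 = (1/2)(2.25)(6.75) = 7.5938.
New equilibrium: 116 - 5Q = 92 + 3Q gives Q_1 = 3, P_1 = 101; CS_1 = 22.5, PS_1 = 13.5.
Change in consumer surplus = 22.5 - 12.6562 = 9.8438.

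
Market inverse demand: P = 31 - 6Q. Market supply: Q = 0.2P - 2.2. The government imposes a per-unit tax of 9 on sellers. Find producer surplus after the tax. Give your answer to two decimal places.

2.50

Rewriting supply in inverse form: P = 11 + 5Q.
Without the tax, 31 - 6Q = 11 + 5Q so Q* = 1.8182 and P* = 20.0909.
With the tax, sellers need 9 more per unit: 31 - 6Q = 11 + 5Q + 9, so Q_t = 1. Buyers pay P_b = 25; sellers receive P_s = P_b - 9 = 16.
PS = (1/2)(Q_t)(P_s - 11) = (1/2)(1)(5) = 2.5.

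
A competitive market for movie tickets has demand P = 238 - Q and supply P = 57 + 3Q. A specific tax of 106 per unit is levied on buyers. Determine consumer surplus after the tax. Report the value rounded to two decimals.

175.78

Pre-tax equilibrium: 238 - Q = 57 + 3Q gives Q* = 45.25, P* = 192.75.
With the tax, buyers' net willingness to pay falls by 106: (238 - 106) - Q = 57 + 3Q, so Q_t = 18.75. Buyers pay P_b = 219.25; sellers receive P_s = P_b - 106 = 113.25.
CS = (1/2)(Q_t)(238 - P_b) = (1/2)(18.75)(18.75) = 175.7812.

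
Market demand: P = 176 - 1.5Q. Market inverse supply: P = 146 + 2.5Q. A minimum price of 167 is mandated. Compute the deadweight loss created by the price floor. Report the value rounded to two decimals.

Without the control, 176 - 1.5Q = 146 + 2.5Q so Q* = 7.5 and P* = 164.75.
At the floor price 167, quantity demanded is (176 - 167)/1.5 = 6; demand is the short side, so Q = 6 trades at P = 167.
At Q = 6 the demand price is 167 and the supply price is 161. Deadweight loss is the triangle between the curves from 6 to 7.5: (1/2)(167 - 161)(7.5 - 6) = 4.5.

4.50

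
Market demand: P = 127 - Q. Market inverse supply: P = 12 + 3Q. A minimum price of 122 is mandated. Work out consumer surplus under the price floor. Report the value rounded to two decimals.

Free-market equilibrium: 127 - Q = 12 + 3Q gives Q* = 28.75, P* = 98.25.
At the floor price 122, quantity demanded is (127 - 122)/1 = 5; demand is the short side, so Q = 5 trades at P = 122.
CS is the triangle under demand above 122: (1/2)(5)(127 - 122) = 12.5.

12.50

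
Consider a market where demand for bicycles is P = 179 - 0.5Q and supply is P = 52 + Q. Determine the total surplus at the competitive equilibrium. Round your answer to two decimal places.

5376.33

Set 179 - 0.5Q = 52 + Q, which gives 127 = 1.5Q, so Q* = 84.6667 and P* = 179 - 0.5(84.6667) = 136.6667.
CS = (1/2)(84.6667)(42.3333) = 1792.1111 and PS = (1/2)(84.6667)(84.6667) = 3584.2222, so total surplus = 5376.3333.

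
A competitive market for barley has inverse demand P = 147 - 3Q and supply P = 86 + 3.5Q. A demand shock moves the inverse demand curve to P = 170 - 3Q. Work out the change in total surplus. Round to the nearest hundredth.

Initial equilibrium: Q_0 = 9.3846, P_0 = 118.8462; CS_0 = (1/2)(9.3846)(28.1538) = 132.1065, PS_0 = (1/2)(9.3846)(32.8462) = 154.1243.
New equilibrium: 170 - 3Q = 86 + 3.5Q gives Q_1 = 12.9231, P_1 = 131.2308; CS_1 = 250.5089, PS_1 = 292.2604.
Change in total surplus = (250.5089 + 292.2604) - (132.1065 + 154.1243) = 256.5385.

256.54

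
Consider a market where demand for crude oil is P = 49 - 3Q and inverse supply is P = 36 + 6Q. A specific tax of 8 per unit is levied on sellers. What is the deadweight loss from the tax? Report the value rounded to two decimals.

3.56

Pre-tax equilibrium: 49 - 3Q = 36 + 6Q gives Q* = 1.4444, P* = 44.6667.
A tax on sellers shifts supply up by 8: 49 - 3Q = 36 + 6Q + 8, so Q_t = 0.5556. Buyers pay P_b = 47.3333; sellers receive P_s = P_b - 8 = 39.3333.
Deadweight loss is the triangle between the curves from Q_t to Q*: (1/2)(1.4444 - 0.5556)(8) = 3.5556.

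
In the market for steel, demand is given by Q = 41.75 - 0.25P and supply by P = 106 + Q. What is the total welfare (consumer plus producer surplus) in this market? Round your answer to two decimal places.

372.10

Rewriting demand in inverse form: P = 167 - 4Q.
Equilibrium: 167 - 4Q = 106 + Q, so Q* = 12.2 and P* = 118.2.
Total surplus is the full triangle between the curves from 0 to Q*: (1/2)(12.2)(167 - 106) = 372.1.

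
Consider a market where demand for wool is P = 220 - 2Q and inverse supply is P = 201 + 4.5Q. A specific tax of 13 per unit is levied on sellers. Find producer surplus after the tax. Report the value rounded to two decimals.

Pre-tax equilibrium: 220 - 2Q = 201 + 4.5Q gives Q* = 2.9231, P* = 214.1538.
With the tax, sellers need 13 more per unit: 220 - 2Q = 201 + 4.5Q + 13, so Q_t = 0.9231. Buyers pay P_b = 218.1538; sellers receive P_s = P_b - 13 = 205.1538.
PS = (1/2)(Q_t)(P_s - 201) = (1/2)(0.9231)(4.1538) = 1.9172.

1.92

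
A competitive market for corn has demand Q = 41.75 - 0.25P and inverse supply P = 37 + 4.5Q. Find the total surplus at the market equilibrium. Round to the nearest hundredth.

Rewriting demand in inverse form: P = 167 - 4Q.
Set 167 - 4Q = 37 + 4.5Q, which gives 130 = 8.5Q, so Q* = 15.2941 and P* = 167 - 4(15.2941) = 105.8235.
Total surplus is the full triangle between the curves from 0 to Q*: (1/2)(15.2941)(167 - 37) = 994.1176.

994.12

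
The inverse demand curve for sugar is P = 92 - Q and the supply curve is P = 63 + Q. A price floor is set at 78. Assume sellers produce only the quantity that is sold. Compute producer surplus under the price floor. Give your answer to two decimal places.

Free-market equilibrium: 92 - Q = 63 + Q gives Q* = 14.5, P* = 77.5.
At P = 78, buyers demand (92 - 78)/1 = 14 while sellers would supply more, so the quantity traded is 14 at price 78.
The supply price at Q = 14 is 77. PS is the trapezoid between 78 and supply over [0, 14]: (1/2)[(78 - 63) + (78 - 77)](14) = 112.

112.00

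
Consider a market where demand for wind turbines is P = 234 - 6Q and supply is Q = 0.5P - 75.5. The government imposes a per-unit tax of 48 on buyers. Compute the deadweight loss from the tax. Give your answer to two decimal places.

Rewriting supply in inverse form: P = 151 + 2Q.
Without the tax, 234 - 6Q = 151 + 2Q so Q* = 10.375 and P* = 171.75.
A tax on buyers shifts demand down by 48: (234 - 48) - 6Q = 151 + 2Q, so Q_t = 4.375. Buyers pay P_b = 207.75; sellers receive P_s = P_b - 48 = 159.75.
The welfare triangle lost has base Q* - Q_t = 6 and height t = 48, so DWL = (1/2)(6)(48) = 144.

144.00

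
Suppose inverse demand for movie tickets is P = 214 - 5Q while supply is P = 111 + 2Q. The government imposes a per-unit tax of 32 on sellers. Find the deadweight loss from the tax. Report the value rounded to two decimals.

73.14

Pre-tax equilibrium: 214 - 5Q = 111 + 2Q gives Q* = 14.7143, P* = 140.4286.
With the tax, sellers need 32 more per unit: 214 - 5Q = 111 + 2Q + 32, so Q_t = 10.1429. Buyers pay P_b = 163.2857; sellers receive P_s = P_b - 32 = 131.2857.
The welfare triangle lost has base Q* - Q_t = 4.5714 and height t = 32, so DWL = (1/2)(4.5714)(32) = 73.1429.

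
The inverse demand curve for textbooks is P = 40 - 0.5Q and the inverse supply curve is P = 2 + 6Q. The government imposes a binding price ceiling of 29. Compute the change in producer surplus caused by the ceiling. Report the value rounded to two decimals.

Without the control, 40 - 0.5Q = 2 + 6Q so Q* = 5.8462 and P* = 37.0769.
At P = 29, sellers supply (29 - 2)/6 = 4.5 while buyers want more, so the quantity traded is 4.5 at price 29.
PS goes from (1/2)(5.8462)(35.0769) = 102.5325 to 60.75 (computed as (29 - 2)(4.5) - (1/2)(6)(4.5)^2), a change of -41.7825.

-41.78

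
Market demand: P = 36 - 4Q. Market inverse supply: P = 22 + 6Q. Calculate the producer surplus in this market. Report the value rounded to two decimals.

5.88

Equilibrium: 36 - 4Q = 22 + 6Q, so Q* = 1.4 and P* = 30.4.
PS is the area between P* and the supply curve from 0 to Q*: (1/2)(1.4)(8.4) = 5.88.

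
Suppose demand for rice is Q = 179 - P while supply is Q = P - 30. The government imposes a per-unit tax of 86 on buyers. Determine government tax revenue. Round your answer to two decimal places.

2709.00

Rewriting demand in inverse form: P = 179 - Q.
Rewriting supply in inverse form: P = 30 + Q.
Without the tax, 179 - Q = 30 + Q so Q* = 74.5 and P* = 104.5.
A tax on buyers shifts demand down by 86: (179 - 86) - Q = 30 + Q, so Q_t = 31.5. Buyers pay P_b = 147.5; sellers receive P_s = P_b - 86 = 61.5.
Tax revenue = t x Q_t = 86 x 31.5 = 2709.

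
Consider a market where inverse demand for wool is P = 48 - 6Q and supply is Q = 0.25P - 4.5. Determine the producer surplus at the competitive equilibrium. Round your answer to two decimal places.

18.00

Rewriting supply in inverse form: P = 18 + 4Q.
Setting demand equal to supply, 30 = 10Q, so Q* = 3 and P* = 30.
Producer surplus is the triangle above supply below P*: (1/2)(3)(30 - 18) = (1/2)(3)(12) = 18.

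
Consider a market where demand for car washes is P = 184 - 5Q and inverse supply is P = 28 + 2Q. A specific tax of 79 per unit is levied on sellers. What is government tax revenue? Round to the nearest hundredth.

869.00

Pre-tax equilibrium: 184 - 5Q = 28 + 2Q gives Q* = 22.2857, P* = 72.5714.
A tax on sellers shifts supply up by 79: 184 - 5Q = 28 + 2Q + 79, so Q_t = 11. Buyers pay P_b = 129; sellers receive P_s = P_b - 79 = 50.
Revenue is the tax times quantity traded: 79 x 11 = 869.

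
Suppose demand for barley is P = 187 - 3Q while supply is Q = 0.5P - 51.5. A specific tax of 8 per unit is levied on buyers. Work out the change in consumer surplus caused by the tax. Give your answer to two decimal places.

Rewriting supply in inverse form: P = 103 + 2Q.
Without the tax, 187 - 3Q = 103 + 2Q so Q* = 16.8 and P* = 136.6.
With the tax, buyers' net willingness to pay falls by 8: (187 - 8) - 3Q = 103 + 2Q, so Q_t = 15.2. Buyers pay P_b = 141.4; sellers receive P_s = P_b - 8 = 133.4.
Consumers lose the trapezoid between P* and P_b out to Q_t plus the triangle from Q_t to Q*: change in CS = 346.56 - 423.36 = -76.8.

-76.80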